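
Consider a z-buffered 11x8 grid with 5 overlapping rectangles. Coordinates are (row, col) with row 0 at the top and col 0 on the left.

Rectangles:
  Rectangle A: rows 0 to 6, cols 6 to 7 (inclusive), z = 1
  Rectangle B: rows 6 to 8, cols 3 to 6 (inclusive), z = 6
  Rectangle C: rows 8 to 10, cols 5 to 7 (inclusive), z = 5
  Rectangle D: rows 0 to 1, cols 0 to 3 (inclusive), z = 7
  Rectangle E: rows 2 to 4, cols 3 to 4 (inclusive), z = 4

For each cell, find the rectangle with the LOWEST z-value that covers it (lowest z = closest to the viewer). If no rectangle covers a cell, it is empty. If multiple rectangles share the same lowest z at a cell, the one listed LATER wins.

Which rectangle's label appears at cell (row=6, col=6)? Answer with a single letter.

Answer: A

Derivation:
Check cell (6,6):
  A: rows 0-6 cols 6-7 z=1 -> covers; best now A (z=1)
  B: rows 6-8 cols 3-6 z=6 -> covers; best now A (z=1)
  C: rows 8-10 cols 5-7 -> outside (row miss)
  D: rows 0-1 cols 0-3 -> outside (row miss)
  E: rows 2-4 cols 3-4 -> outside (row miss)
Winner: A at z=1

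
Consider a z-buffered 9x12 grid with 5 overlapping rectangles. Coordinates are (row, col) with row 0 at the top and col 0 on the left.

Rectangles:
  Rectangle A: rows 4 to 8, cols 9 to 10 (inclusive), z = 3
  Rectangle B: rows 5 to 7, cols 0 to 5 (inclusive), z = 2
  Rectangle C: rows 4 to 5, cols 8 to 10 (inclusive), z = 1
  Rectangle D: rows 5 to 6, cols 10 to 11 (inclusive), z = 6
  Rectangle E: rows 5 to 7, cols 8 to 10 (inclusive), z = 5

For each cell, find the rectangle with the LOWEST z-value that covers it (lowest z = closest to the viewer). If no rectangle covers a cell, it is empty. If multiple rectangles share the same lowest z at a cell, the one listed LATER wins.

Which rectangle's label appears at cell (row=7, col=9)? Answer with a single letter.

Answer: A

Derivation:
Check cell (7,9):
  A: rows 4-8 cols 9-10 z=3 -> covers; best now A (z=3)
  B: rows 5-7 cols 0-5 -> outside (col miss)
  C: rows 4-5 cols 8-10 -> outside (row miss)
  D: rows 5-6 cols 10-11 -> outside (row miss)
  E: rows 5-7 cols 8-10 z=5 -> covers; best now A (z=3)
Winner: A at z=3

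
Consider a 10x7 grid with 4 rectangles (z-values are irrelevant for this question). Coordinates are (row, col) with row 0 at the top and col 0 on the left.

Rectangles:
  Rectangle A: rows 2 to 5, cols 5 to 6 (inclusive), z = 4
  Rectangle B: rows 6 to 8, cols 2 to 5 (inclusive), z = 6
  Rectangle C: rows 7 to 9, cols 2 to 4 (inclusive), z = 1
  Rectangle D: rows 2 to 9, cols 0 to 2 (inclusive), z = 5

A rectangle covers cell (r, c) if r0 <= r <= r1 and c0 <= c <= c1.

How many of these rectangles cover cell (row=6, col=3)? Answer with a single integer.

Check cell (6,3):
  A: rows 2-5 cols 5-6 -> outside (row miss)
  B: rows 6-8 cols 2-5 -> covers
  C: rows 7-9 cols 2-4 -> outside (row miss)
  D: rows 2-9 cols 0-2 -> outside (col miss)
Count covering = 1

Answer: 1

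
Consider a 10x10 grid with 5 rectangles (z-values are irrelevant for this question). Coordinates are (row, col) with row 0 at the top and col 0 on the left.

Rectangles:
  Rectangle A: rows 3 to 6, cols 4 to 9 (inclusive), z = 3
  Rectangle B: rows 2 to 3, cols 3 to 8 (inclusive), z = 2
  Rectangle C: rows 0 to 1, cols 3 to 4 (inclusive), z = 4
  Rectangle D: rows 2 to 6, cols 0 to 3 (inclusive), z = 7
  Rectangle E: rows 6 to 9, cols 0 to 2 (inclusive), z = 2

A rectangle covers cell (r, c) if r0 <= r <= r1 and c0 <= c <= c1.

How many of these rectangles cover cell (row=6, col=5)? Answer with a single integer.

Answer: 1

Derivation:
Check cell (6,5):
  A: rows 3-6 cols 4-9 -> covers
  B: rows 2-3 cols 3-8 -> outside (row miss)
  C: rows 0-1 cols 3-4 -> outside (row miss)
  D: rows 2-6 cols 0-3 -> outside (col miss)
  E: rows 6-9 cols 0-2 -> outside (col miss)
Count covering = 1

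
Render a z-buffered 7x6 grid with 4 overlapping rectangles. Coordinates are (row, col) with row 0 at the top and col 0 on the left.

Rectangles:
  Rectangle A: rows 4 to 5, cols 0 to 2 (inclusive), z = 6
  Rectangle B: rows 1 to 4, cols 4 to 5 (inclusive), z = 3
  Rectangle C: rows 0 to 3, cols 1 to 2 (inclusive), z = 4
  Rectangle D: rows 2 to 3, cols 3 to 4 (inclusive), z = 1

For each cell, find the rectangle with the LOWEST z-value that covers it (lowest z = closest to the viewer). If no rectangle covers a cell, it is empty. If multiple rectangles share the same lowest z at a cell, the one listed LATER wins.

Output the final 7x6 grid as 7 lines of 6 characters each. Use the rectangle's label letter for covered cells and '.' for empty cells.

.CC...
.CC.BB
.CCDDB
.CCDDB
AAA.BB
AAA...
......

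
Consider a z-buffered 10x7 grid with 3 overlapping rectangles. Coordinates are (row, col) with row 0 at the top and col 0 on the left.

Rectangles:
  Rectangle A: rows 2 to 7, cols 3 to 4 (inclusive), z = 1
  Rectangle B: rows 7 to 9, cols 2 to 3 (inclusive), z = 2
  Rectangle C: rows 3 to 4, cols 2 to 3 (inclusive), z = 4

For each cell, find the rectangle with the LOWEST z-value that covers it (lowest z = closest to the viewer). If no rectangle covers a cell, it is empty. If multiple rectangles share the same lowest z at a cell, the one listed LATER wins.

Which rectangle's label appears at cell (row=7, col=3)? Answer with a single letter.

Check cell (7,3):
  A: rows 2-7 cols 3-4 z=1 -> covers; best now A (z=1)
  B: rows 7-9 cols 2-3 z=2 -> covers; best now A (z=1)
  C: rows 3-4 cols 2-3 -> outside (row miss)
Winner: A at z=1

Answer: A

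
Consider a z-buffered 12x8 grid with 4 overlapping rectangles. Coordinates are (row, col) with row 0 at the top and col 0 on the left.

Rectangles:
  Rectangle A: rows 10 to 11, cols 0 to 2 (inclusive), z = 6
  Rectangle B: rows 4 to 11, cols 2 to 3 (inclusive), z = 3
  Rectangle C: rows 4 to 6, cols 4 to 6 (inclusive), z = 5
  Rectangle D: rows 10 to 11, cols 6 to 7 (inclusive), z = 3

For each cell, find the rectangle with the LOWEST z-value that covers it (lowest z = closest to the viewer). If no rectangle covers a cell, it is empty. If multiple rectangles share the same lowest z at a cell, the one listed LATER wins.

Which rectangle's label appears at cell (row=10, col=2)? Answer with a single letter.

Check cell (10,2):
  A: rows 10-11 cols 0-2 z=6 -> covers; best now A (z=6)
  B: rows 4-11 cols 2-3 z=3 -> covers; best now B (z=3)
  C: rows 4-6 cols 4-6 -> outside (row miss)
  D: rows 10-11 cols 6-7 -> outside (col miss)
Winner: B at z=3

Answer: B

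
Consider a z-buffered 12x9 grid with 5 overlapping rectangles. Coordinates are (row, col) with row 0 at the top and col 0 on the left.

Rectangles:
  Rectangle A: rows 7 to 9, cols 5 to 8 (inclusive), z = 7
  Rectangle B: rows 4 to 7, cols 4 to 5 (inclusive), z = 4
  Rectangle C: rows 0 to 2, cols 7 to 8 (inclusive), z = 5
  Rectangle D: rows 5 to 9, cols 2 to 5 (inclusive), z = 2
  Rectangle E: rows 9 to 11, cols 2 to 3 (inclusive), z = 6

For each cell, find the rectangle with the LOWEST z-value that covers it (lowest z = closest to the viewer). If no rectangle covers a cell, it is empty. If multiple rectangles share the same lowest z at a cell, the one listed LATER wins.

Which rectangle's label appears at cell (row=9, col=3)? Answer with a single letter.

Check cell (9,3):
  A: rows 7-9 cols 5-8 -> outside (col miss)
  B: rows 4-7 cols 4-5 -> outside (row miss)
  C: rows 0-2 cols 7-8 -> outside (row miss)
  D: rows 5-9 cols 2-5 z=2 -> covers; best now D (z=2)
  E: rows 9-11 cols 2-3 z=6 -> covers; best now D (z=2)
Winner: D at z=2

Answer: D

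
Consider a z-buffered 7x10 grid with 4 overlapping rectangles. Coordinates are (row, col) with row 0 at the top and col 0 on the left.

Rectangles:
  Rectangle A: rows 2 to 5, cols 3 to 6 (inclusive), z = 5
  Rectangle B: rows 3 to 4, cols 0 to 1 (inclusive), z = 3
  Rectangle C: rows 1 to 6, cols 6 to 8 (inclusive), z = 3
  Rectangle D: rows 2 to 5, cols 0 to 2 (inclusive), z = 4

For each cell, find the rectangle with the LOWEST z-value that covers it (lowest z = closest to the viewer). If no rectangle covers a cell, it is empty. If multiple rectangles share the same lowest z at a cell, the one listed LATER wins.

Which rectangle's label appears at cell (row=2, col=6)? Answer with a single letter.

Check cell (2,6):
  A: rows 2-5 cols 3-6 z=5 -> covers; best now A (z=5)
  B: rows 3-4 cols 0-1 -> outside (row miss)
  C: rows 1-6 cols 6-8 z=3 -> covers; best now C (z=3)
  D: rows 2-5 cols 0-2 -> outside (col miss)
Winner: C at z=3

Answer: C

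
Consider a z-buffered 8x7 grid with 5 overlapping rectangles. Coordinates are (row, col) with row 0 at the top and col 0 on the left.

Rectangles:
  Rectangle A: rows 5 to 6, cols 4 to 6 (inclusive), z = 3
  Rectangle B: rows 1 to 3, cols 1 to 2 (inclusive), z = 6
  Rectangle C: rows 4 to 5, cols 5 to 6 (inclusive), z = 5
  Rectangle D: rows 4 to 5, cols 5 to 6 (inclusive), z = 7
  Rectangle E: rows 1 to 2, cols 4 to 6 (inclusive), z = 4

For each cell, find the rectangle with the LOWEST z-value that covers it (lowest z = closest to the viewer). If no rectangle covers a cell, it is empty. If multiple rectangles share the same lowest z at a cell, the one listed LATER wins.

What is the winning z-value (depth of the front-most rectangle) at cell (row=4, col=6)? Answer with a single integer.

Answer: 5

Derivation:
Check cell (4,6):
  A: rows 5-6 cols 4-6 -> outside (row miss)
  B: rows 1-3 cols 1-2 -> outside (row miss)
  C: rows 4-5 cols 5-6 z=5 -> covers; best now C (z=5)
  D: rows 4-5 cols 5-6 z=7 -> covers; best now C (z=5)
  E: rows 1-2 cols 4-6 -> outside (row miss)
Winner: C at z=5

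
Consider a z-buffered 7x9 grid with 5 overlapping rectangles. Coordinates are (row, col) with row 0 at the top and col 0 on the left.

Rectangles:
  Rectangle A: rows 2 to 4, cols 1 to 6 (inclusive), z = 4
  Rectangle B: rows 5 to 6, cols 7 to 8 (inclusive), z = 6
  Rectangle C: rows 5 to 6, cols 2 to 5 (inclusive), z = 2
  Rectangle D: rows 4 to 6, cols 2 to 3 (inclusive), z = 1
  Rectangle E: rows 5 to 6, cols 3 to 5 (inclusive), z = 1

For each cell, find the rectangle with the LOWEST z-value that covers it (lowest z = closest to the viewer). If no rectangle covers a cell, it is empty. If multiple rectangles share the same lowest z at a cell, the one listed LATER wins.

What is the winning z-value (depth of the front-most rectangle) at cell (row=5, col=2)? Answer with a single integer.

Answer: 1

Derivation:
Check cell (5,2):
  A: rows 2-4 cols 1-6 -> outside (row miss)
  B: rows 5-6 cols 7-8 -> outside (col miss)
  C: rows 5-6 cols 2-5 z=2 -> covers; best now C (z=2)
  D: rows 4-6 cols 2-3 z=1 -> covers; best now D (z=1)
  E: rows 5-6 cols 3-5 -> outside (col miss)
Winner: D at z=1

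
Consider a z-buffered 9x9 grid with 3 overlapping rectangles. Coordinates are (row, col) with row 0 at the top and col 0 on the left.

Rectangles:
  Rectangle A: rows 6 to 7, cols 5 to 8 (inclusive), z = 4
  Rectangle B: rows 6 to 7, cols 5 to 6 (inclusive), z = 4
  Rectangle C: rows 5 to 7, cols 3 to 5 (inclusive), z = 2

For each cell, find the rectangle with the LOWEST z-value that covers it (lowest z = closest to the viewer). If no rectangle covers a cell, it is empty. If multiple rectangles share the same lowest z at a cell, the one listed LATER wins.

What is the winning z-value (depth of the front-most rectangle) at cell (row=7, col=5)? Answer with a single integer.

Answer: 2

Derivation:
Check cell (7,5):
  A: rows 6-7 cols 5-8 z=4 -> covers; best now A (z=4)
  B: rows 6-7 cols 5-6 z=4 -> covers; best now B (z=4)
  C: rows 5-7 cols 3-5 z=2 -> covers; best now C (z=2)
Winner: C at z=2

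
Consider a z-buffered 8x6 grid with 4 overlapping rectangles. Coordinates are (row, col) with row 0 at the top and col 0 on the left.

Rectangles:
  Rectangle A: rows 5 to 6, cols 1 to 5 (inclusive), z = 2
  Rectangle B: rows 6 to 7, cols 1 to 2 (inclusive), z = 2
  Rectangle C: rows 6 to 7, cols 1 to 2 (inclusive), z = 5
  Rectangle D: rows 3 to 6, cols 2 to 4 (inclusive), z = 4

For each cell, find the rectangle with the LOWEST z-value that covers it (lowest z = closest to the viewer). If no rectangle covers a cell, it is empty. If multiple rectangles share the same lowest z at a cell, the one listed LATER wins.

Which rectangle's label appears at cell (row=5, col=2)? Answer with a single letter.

Check cell (5,2):
  A: rows 5-6 cols 1-5 z=2 -> covers; best now A (z=2)
  B: rows 6-7 cols 1-2 -> outside (row miss)
  C: rows 6-7 cols 1-2 -> outside (row miss)
  D: rows 3-6 cols 2-4 z=4 -> covers; best now A (z=2)
Winner: A at z=2

Answer: A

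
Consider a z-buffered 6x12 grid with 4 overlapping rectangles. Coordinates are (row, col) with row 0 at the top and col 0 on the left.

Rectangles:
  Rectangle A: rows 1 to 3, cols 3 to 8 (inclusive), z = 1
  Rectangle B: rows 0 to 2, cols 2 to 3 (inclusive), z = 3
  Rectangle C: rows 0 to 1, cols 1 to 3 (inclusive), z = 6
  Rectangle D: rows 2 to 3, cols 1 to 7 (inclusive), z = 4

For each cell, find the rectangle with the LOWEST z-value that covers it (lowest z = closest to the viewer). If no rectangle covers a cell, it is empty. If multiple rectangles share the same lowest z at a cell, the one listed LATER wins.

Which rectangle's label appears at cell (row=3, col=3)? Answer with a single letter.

Check cell (3,3):
  A: rows 1-3 cols 3-8 z=1 -> covers; best now A (z=1)
  B: rows 0-2 cols 2-3 -> outside (row miss)
  C: rows 0-1 cols 1-3 -> outside (row miss)
  D: rows 2-3 cols 1-7 z=4 -> covers; best now A (z=1)
Winner: A at z=1

Answer: A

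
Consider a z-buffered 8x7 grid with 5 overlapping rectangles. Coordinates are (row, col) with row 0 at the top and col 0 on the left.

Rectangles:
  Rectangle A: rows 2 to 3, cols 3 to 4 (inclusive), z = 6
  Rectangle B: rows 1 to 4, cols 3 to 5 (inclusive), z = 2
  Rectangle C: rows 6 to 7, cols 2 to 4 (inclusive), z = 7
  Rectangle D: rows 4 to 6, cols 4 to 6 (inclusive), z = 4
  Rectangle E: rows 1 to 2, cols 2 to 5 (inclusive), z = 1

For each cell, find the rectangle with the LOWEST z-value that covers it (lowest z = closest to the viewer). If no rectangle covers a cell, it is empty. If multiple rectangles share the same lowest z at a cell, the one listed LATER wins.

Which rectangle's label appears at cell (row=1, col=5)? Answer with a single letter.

Check cell (1,5):
  A: rows 2-3 cols 3-4 -> outside (row miss)
  B: rows 1-4 cols 3-5 z=2 -> covers; best now B (z=2)
  C: rows 6-7 cols 2-4 -> outside (row miss)
  D: rows 4-6 cols 4-6 -> outside (row miss)
  E: rows 1-2 cols 2-5 z=1 -> covers; best now E (z=1)
Winner: E at z=1

Answer: E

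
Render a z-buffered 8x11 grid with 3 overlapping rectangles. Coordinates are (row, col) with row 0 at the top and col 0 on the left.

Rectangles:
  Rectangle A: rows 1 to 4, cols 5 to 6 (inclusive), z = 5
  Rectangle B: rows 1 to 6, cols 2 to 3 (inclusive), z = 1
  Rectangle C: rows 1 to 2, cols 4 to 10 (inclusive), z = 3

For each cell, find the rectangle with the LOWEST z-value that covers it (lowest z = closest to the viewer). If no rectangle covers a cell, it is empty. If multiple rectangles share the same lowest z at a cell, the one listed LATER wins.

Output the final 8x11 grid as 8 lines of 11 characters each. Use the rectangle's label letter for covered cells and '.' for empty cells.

...........
..BBCCCCCCC
..BBCCCCCCC
..BB.AA....
..BB.AA....
..BB.......
..BB.......
...........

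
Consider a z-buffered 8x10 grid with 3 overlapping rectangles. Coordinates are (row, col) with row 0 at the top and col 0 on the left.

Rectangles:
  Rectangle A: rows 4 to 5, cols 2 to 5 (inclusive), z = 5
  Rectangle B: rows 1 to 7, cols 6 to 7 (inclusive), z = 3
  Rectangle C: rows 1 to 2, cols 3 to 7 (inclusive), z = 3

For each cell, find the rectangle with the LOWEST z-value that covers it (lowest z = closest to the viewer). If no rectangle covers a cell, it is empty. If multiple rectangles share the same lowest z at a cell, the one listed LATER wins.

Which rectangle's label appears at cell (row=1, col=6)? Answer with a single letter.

Answer: C

Derivation:
Check cell (1,6):
  A: rows 4-5 cols 2-5 -> outside (row miss)
  B: rows 1-7 cols 6-7 z=3 -> covers; best now B (z=3)
  C: rows 1-2 cols 3-7 z=3 -> covers; best now C (z=3)
Winner: C at z=3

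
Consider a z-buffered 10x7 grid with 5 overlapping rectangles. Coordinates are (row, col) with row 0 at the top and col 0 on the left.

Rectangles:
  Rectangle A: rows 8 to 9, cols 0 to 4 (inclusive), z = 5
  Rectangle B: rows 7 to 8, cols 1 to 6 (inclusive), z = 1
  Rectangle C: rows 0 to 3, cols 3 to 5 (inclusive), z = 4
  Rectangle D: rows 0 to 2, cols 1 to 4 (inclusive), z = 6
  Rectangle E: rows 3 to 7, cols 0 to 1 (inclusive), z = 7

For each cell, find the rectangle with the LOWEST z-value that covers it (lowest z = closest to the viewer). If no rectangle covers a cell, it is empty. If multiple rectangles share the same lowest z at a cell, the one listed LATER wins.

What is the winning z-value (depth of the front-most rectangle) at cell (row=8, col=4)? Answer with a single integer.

Answer: 1

Derivation:
Check cell (8,4):
  A: rows 8-9 cols 0-4 z=5 -> covers; best now A (z=5)
  B: rows 7-8 cols 1-6 z=1 -> covers; best now B (z=1)
  C: rows 0-3 cols 3-5 -> outside (row miss)
  D: rows 0-2 cols 1-4 -> outside (row miss)
  E: rows 3-7 cols 0-1 -> outside (row miss)
Winner: B at z=1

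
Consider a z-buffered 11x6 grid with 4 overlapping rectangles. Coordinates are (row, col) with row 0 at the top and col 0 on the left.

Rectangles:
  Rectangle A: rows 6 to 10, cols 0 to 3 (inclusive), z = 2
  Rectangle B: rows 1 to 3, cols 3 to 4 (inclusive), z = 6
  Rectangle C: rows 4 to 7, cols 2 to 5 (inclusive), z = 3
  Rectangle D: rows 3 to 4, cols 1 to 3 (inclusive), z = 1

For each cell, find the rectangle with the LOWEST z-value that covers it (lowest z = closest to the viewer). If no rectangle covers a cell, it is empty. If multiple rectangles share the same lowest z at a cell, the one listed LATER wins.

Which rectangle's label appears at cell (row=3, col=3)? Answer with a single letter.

Answer: D

Derivation:
Check cell (3,3):
  A: rows 6-10 cols 0-3 -> outside (row miss)
  B: rows 1-3 cols 3-4 z=6 -> covers; best now B (z=6)
  C: rows 4-7 cols 2-5 -> outside (row miss)
  D: rows 3-4 cols 1-3 z=1 -> covers; best now D (z=1)
Winner: D at z=1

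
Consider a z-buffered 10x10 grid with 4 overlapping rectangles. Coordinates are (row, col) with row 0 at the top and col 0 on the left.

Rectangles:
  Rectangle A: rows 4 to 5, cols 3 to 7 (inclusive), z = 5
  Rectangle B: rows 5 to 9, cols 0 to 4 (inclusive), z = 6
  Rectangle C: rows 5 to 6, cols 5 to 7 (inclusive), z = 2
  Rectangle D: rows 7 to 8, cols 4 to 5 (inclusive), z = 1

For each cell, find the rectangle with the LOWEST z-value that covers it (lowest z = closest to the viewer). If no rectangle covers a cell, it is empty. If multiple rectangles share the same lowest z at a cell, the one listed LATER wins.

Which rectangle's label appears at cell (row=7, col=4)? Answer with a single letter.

Check cell (7,4):
  A: rows 4-5 cols 3-7 -> outside (row miss)
  B: rows 5-9 cols 0-4 z=6 -> covers; best now B (z=6)
  C: rows 5-6 cols 5-7 -> outside (row miss)
  D: rows 7-8 cols 4-5 z=1 -> covers; best now D (z=1)
Winner: D at z=1

Answer: D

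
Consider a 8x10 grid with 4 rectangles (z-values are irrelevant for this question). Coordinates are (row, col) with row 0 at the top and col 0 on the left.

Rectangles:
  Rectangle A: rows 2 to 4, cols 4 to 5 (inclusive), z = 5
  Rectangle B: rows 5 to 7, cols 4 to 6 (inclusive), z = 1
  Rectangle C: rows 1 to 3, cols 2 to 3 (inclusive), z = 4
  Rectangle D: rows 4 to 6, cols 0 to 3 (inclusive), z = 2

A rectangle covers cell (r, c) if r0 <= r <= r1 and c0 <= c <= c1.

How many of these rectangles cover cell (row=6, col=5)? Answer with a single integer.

Check cell (6,5):
  A: rows 2-4 cols 4-5 -> outside (row miss)
  B: rows 5-7 cols 4-6 -> covers
  C: rows 1-3 cols 2-3 -> outside (row miss)
  D: rows 4-6 cols 0-3 -> outside (col miss)
Count covering = 1

Answer: 1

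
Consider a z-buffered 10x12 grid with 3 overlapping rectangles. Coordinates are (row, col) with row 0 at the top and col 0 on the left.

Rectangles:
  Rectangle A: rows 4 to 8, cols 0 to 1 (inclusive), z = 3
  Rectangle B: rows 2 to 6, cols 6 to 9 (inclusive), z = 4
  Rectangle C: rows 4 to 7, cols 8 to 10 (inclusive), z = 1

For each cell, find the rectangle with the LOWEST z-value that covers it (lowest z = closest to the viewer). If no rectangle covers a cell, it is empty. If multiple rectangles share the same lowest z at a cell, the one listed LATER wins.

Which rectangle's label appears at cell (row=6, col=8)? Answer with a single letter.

Answer: C

Derivation:
Check cell (6,8):
  A: rows 4-8 cols 0-1 -> outside (col miss)
  B: rows 2-6 cols 6-9 z=4 -> covers; best now B (z=4)
  C: rows 4-7 cols 8-10 z=1 -> covers; best now C (z=1)
Winner: C at z=1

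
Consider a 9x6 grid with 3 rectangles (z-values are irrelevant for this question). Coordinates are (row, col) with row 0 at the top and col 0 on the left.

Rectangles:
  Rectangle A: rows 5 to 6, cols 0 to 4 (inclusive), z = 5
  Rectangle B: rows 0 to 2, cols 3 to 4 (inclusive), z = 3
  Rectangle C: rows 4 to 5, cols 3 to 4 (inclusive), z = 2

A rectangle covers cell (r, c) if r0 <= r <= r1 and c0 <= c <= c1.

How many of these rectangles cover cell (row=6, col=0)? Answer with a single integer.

Answer: 1

Derivation:
Check cell (6,0):
  A: rows 5-6 cols 0-4 -> covers
  B: rows 0-2 cols 3-4 -> outside (row miss)
  C: rows 4-5 cols 3-4 -> outside (row miss)
Count covering = 1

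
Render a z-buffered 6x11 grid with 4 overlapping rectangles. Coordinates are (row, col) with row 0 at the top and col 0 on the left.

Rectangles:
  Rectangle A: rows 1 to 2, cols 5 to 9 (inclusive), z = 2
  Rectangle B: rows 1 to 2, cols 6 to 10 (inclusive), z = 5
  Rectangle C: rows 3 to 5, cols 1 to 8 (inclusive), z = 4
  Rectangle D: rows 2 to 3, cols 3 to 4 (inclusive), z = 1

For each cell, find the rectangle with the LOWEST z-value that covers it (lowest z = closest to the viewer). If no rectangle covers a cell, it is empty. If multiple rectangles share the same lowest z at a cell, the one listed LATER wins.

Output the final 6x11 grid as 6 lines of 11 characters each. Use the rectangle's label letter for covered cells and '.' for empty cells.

...........
.....AAAAAB
...DDAAAAAB
.CCDDCCCC..
.CCCCCCCC..
.CCCCCCCC..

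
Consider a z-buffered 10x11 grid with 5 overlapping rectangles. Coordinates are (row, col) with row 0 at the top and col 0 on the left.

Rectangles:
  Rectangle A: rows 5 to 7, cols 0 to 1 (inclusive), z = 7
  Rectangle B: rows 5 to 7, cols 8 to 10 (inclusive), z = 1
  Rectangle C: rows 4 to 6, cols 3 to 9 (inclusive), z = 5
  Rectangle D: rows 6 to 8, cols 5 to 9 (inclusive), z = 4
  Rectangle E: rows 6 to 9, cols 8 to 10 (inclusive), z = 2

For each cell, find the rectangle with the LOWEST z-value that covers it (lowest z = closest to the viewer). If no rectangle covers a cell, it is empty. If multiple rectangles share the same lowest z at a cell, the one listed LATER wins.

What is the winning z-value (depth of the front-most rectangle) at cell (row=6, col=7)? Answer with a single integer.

Answer: 4

Derivation:
Check cell (6,7):
  A: rows 5-7 cols 0-1 -> outside (col miss)
  B: rows 5-7 cols 8-10 -> outside (col miss)
  C: rows 4-6 cols 3-9 z=5 -> covers; best now C (z=5)
  D: rows 6-8 cols 5-9 z=4 -> covers; best now D (z=4)
  E: rows 6-9 cols 8-10 -> outside (col miss)
Winner: D at z=4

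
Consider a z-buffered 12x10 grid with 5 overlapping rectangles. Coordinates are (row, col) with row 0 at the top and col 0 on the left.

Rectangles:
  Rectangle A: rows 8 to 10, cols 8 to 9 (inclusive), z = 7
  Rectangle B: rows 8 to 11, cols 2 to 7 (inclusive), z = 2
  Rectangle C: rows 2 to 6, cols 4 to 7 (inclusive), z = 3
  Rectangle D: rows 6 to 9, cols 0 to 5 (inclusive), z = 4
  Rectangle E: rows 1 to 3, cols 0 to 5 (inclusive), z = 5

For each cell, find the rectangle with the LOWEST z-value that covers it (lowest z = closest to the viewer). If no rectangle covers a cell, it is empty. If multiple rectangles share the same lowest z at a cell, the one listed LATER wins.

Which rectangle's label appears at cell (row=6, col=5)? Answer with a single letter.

Check cell (6,5):
  A: rows 8-10 cols 8-9 -> outside (row miss)
  B: rows 8-11 cols 2-7 -> outside (row miss)
  C: rows 2-6 cols 4-7 z=3 -> covers; best now C (z=3)
  D: rows 6-9 cols 0-5 z=4 -> covers; best now C (z=3)
  E: rows 1-3 cols 0-5 -> outside (row miss)
Winner: C at z=3

Answer: C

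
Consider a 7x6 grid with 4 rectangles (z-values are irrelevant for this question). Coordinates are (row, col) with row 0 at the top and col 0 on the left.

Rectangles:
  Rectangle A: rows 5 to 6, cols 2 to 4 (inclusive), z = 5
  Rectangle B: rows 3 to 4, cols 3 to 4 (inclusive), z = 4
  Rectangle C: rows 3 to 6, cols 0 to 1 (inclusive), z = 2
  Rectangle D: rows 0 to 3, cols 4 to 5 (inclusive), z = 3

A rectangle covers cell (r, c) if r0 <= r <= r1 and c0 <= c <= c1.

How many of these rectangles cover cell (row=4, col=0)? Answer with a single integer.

Answer: 1

Derivation:
Check cell (4,0):
  A: rows 5-6 cols 2-4 -> outside (row miss)
  B: rows 3-4 cols 3-4 -> outside (col miss)
  C: rows 3-6 cols 0-1 -> covers
  D: rows 0-3 cols 4-5 -> outside (row miss)
Count covering = 1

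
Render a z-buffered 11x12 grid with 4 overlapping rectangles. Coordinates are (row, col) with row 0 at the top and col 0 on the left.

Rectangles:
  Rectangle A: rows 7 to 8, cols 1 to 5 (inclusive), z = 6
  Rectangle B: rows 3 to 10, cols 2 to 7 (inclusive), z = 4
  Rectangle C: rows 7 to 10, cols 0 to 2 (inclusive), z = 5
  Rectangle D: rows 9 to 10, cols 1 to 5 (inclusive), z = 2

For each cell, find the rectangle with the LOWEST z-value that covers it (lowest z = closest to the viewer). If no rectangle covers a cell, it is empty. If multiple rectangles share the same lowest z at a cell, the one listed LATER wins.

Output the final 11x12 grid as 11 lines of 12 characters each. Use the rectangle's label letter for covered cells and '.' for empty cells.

............
............
............
..BBBBBB....
..BBBBBB....
..BBBBBB....
..BBBBBB....
CCBBBBBB....
CCBBBBBB....
CDDDDDBB....
CDDDDDBB....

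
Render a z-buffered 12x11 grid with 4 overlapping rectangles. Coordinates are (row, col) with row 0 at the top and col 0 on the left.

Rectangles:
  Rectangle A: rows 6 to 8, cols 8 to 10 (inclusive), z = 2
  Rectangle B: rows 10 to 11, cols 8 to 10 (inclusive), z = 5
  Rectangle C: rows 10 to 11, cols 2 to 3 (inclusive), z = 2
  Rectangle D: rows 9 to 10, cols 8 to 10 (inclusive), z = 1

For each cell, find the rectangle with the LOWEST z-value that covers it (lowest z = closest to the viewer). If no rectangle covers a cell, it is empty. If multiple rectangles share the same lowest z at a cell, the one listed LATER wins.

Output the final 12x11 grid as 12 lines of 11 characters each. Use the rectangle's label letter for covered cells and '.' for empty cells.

...........
...........
...........
...........
...........
...........
........AAA
........AAA
........AAA
........DDD
..CC....DDD
..CC....BBB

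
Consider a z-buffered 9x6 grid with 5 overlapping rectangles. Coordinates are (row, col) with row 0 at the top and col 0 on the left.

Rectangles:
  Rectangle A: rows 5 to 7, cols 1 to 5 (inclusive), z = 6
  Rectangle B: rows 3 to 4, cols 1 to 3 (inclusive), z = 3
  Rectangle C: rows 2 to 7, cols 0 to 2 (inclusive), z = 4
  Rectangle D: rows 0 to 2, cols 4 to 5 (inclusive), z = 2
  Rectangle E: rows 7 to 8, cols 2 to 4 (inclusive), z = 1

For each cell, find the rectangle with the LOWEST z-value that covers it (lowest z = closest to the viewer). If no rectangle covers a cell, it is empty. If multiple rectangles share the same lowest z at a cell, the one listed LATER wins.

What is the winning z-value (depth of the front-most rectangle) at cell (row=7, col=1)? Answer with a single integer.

Check cell (7,1):
  A: rows 5-7 cols 1-5 z=6 -> covers; best now A (z=6)
  B: rows 3-4 cols 1-3 -> outside (row miss)
  C: rows 2-7 cols 0-2 z=4 -> covers; best now C (z=4)
  D: rows 0-2 cols 4-5 -> outside (row miss)
  E: rows 7-8 cols 2-4 -> outside (col miss)
Winner: C at z=4

Answer: 4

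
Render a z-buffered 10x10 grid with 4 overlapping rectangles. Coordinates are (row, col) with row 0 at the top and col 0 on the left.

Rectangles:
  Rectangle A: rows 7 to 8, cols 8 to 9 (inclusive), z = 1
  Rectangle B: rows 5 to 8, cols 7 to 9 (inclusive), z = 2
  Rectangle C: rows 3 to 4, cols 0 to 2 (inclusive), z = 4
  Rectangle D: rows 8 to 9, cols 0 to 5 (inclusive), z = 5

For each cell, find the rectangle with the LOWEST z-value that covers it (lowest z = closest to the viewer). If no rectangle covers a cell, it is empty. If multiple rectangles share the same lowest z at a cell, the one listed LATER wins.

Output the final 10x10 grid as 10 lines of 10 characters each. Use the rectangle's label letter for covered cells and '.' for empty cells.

..........
..........
..........
CCC.......
CCC.......
.......BBB
.......BBB
.......BAA
DDDDDD.BAA
DDDDDD....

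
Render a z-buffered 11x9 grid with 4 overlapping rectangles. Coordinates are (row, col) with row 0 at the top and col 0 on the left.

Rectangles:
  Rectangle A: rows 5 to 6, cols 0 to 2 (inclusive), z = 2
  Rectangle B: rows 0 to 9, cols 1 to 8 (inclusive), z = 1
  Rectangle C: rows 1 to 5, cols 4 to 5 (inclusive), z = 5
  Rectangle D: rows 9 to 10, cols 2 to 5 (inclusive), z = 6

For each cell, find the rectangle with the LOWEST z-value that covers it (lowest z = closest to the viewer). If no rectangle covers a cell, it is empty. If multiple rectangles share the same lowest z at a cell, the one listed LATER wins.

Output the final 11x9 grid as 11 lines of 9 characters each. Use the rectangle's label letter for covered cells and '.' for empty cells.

.BBBBBBBB
.BBBBBBBB
.BBBBBBBB
.BBBBBBBB
.BBBBBBBB
ABBBBBBBB
ABBBBBBBB
.BBBBBBBB
.BBBBBBBB
.BBBBBBBB
..DDDD...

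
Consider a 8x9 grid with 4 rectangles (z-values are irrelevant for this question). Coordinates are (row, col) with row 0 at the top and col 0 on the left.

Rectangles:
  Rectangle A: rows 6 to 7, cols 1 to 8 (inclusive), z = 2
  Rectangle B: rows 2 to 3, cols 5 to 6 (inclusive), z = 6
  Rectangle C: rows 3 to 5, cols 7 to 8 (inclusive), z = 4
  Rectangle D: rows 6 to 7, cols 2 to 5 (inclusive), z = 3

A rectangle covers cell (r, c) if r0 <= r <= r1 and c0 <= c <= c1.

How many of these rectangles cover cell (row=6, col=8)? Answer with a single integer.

Answer: 1

Derivation:
Check cell (6,8):
  A: rows 6-7 cols 1-8 -> covers
  B: rows 2-3 cols 5-6 -> outside (row miss)
  C: rows 3-5 cols 7-8 -> outside (row miss)
  D: rows 6-7 cols 2-5 -> outside (col miss)
Count covering = 1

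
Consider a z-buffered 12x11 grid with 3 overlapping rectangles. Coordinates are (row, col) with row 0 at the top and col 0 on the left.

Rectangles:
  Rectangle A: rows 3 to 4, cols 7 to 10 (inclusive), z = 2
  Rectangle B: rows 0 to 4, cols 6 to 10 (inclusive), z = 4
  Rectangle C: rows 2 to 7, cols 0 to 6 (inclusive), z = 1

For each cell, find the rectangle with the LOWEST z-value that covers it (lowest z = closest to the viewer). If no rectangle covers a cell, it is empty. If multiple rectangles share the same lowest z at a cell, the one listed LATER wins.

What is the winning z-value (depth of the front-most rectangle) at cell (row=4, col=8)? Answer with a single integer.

Check cell (4,8):
  A: rows 3-4 cols 7-10 z=2 -> covers; best now A (z=2)
  B: rows 0-4 cols 6-10 z=4 -> covers; best now A (z=2)
  C: rows 2-7 cols 0-6 -> outside (col miss)
Winner: A at z=2

Answer: 2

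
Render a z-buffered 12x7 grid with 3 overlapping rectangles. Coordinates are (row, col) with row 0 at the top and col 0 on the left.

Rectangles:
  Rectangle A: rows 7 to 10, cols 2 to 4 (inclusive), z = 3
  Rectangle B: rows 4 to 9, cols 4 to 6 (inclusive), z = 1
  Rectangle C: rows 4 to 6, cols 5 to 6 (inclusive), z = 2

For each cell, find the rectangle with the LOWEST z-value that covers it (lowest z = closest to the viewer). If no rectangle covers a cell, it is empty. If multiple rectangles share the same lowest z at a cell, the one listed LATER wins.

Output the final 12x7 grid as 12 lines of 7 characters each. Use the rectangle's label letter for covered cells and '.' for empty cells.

.......
.......
.......
.......
....BBB
....BBB
....BBB
..AABBB
..AABBB
..AABBB
..AAA..
.......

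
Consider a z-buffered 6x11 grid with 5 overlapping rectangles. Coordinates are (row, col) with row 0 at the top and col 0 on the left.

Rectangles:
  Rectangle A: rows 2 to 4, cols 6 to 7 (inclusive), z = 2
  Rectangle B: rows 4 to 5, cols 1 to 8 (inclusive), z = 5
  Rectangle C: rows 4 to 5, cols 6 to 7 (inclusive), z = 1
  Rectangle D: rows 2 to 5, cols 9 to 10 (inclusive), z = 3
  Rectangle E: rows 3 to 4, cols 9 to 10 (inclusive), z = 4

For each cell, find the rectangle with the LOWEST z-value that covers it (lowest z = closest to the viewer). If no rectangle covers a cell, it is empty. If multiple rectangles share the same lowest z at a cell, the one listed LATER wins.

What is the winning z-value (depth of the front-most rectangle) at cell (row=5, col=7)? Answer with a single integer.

Answer: 1

Derivation:
Check cell (5,7):
  A: rows 2-4 cols 6-7 -> outside (row miss)
  B: rows 4-5 cols 1-8 z=5 -> covers; best now B (z=5)
  C: rows 4-5 cols 6-7 z=1 -> covers; best now C (z=1)
  D: rows 2-5 cols 9-10 -> outside (col miss)
  E: rows 3-4 cols 9-10 -> outside (row miss)
Winner: C at z=1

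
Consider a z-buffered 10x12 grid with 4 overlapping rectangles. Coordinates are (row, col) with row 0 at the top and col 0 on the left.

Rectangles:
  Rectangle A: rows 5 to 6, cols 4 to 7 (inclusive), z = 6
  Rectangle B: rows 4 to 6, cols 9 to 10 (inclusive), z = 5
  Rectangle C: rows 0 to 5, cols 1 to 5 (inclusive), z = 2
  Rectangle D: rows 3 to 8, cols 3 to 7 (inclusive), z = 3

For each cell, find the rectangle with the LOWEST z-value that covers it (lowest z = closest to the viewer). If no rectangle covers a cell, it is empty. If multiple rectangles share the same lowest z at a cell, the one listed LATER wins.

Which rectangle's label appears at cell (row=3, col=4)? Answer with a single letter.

Check cell (3,4):
  A: rows 5-6 cols 4-7 -> outside (row miss)
  B: rows 4-6 cols 9-10 -> outside (row miss)
  C: rows 0-5 cols 1-5 z=2 -> covers; best now C (z=2)
  D: rows 3-8 cols 3-7 z=3 -> covers; best now C (z=2)
Winner: C at z=2

Answer: C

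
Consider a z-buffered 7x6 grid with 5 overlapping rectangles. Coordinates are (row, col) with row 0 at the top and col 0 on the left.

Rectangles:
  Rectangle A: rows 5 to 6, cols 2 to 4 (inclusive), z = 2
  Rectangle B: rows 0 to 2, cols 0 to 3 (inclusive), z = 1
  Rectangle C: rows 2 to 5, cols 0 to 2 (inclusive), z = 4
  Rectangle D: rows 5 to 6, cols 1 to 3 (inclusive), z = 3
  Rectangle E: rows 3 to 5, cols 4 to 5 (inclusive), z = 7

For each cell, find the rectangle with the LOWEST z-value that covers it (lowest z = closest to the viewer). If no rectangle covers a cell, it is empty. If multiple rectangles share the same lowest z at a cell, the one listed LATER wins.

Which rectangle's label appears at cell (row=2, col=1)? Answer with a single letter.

Check cell (2,1):
  A: rows 5-6 cols 2-4 -> outside (row miss)
  B: rows 0-2 cols 0-3 z=1 -> covers; best now B (z=1)
  C: rows 2-5 cols 0-2 z=4 -> covers; best now B (z=1)
  D: rows 5-6 cols 1-3 -> outside (row miss)
  E: rows 3-5 cols 4-5 -> outside (row miss)
Winner: B at z=1

Answer: B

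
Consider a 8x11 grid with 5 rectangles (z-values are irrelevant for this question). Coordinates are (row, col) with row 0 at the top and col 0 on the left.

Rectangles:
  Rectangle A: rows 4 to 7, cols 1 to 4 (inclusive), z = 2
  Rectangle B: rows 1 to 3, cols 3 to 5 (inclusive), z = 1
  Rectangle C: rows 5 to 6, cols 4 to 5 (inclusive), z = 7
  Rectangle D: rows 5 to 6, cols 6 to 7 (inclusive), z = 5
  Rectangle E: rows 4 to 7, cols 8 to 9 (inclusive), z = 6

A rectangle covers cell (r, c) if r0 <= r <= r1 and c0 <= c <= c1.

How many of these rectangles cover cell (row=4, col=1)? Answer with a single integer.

Check cell (4,1):
  A: rows 4-7 cols 1-4 -> covers
  B: rows 1-3 cols 3-5 -> outside (row miss)
  C: rows 5-6 cols 4-5 -> outside (row miss)
  D: rows 5-6 cols 6-7 -> outside (row miss)
  E: rows 4-7 cols 8-9 -> outside (col miss)
Count covering = 1

Answer: 1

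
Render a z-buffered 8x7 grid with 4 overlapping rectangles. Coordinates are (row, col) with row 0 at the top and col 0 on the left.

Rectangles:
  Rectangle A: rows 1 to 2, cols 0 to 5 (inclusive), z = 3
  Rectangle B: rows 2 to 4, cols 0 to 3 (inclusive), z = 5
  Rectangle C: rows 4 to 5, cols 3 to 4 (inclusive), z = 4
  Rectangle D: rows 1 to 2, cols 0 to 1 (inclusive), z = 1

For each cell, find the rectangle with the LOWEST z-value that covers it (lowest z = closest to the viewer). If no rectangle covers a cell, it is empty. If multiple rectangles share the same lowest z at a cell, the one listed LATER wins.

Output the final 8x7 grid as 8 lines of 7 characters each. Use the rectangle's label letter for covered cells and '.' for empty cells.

.......
DDAAAA.
DDAAAA.
BBBB...
BBBCC..
...CC..
.......
.......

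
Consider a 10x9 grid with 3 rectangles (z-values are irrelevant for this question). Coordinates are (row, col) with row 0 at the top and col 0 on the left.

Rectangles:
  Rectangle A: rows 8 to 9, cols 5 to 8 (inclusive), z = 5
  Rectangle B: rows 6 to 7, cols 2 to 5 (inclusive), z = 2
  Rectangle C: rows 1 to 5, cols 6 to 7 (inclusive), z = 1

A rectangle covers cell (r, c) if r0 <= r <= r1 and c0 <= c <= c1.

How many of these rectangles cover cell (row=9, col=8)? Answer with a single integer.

Check cell (9,8):
  A: rows 8-9 cols 5-8 -> covers
  B: rows 6-7 cols 2-5 -> outside (row miss)
  C: rows 1-5 cols 6-7 -> outside (row miss)
Count covering = 1

Answer: 1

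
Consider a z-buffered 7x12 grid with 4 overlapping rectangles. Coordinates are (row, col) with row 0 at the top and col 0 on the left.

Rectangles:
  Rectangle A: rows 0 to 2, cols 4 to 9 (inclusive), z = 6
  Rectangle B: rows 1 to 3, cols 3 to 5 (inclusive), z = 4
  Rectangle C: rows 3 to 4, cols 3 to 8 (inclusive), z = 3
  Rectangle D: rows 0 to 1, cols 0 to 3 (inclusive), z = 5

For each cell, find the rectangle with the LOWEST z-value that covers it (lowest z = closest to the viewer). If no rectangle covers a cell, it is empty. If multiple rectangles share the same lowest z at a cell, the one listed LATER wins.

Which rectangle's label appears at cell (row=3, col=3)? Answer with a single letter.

Check cell (3,3):
  A: rows 0-2 cols 4-9 -> outside (row miss)
  B: rows 1-3 cols 3-5 z=4 -> covers; best now B (z=4)
  C: rows 3-4 cols 3-8 z=3 -> covers; best now C (z=3)
  D: rows 0-1 cols 0-3 -> outside (row miss)
Winner: C at z=3

Answer: C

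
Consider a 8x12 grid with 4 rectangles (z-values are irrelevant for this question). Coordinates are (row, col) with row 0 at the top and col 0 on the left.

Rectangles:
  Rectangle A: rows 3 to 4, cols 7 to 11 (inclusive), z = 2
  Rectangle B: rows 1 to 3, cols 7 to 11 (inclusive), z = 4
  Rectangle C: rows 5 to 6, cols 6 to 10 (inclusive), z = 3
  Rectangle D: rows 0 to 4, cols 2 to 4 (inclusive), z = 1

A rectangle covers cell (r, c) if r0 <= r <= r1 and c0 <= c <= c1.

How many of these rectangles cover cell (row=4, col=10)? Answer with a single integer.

Answer: 1

Derivation:
Check cell (4,10):
  A: rows 3-4 cols 7-11 -> covers
  B: rows 1-3 cols 7-11 -> outside (row miss)
  C: rows 5-6 cols 6-10 -> outside (row miss)
  D: rows 0-4 cols 2-4 -> outside (col miss)
Count covering = 1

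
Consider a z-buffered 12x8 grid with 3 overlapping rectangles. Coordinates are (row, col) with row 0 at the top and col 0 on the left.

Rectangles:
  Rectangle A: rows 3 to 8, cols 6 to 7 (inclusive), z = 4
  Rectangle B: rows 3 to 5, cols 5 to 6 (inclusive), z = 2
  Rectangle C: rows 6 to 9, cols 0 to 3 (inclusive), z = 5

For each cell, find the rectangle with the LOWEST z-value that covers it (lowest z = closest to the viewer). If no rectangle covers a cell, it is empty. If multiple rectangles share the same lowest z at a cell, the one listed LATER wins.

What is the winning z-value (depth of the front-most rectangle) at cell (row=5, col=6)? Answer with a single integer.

Check cell (5,6):
  A: rows 3-8 cols 6-7 z=4 -> covers; best now A (z=4)
  B: rows 3-5 cols 5-6 z=2 -> covers; best now B (z=2)
  C: rows 6-9 cols 0-3 -> outside (row miss)
Winner: B at z=2

Answer: 2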